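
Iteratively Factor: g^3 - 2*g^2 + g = (g - 1)*(g^2 - g) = g*(g - 1)*(g - 1)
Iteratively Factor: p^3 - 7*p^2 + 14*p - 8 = (p - 4)*(p^2 - 3*p + 2) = (p - 4)*(p - 2)*(p - 1)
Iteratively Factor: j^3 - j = (j - 1)*(j^2 + j) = j*(j - 1)*(j + 1)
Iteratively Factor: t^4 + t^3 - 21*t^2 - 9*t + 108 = (t + 4)*(t^3 - 3*t^2 - 9*t + 27) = (t + 3)*(t + 4)*(t^2 - 6*t + 9) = (t - 3)*(t + 3)*(t + 4)*(t - 3)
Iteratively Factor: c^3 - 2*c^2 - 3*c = (c)*(c^2 - 2*c - 3) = c*(c - 3)*(c + 1)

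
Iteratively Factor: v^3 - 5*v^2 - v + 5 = (v - 1)*(v^2 - 4*v - 5) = (v - 1)*(v + 1)*(v - 5)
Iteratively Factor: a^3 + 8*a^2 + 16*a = (a + 4)*(a^2 + 4*a) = a*(a + 4)*(a + 4)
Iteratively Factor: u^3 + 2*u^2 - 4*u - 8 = (u + 2)*(u^2 - 4) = (u - 2)*(u + 2)*(u + 2)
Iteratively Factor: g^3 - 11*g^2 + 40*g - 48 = (g - 4)*(g^2 - 7*g + 12) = (g - 4)^2*(g - 3)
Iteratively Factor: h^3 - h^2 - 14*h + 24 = (h - 3)*(h^2 + 2*h - 8) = (h - 3)*(h - 2)*(h + 4)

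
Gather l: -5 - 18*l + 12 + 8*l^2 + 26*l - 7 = 8*l^2 + 8*l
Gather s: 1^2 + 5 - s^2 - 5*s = -s^2 - 5*s + 6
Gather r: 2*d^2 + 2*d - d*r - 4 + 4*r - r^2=2*d^2 + 2*d - r^2 + r*(4 - d) - 4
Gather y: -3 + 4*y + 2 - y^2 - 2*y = -y^2 + 2*y - 1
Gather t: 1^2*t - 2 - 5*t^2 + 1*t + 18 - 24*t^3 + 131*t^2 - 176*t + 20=-24*t^3 + 126*t^2 - 174*t + 36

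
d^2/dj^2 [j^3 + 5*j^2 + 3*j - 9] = 6*j + 10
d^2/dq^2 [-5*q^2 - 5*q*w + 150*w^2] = -10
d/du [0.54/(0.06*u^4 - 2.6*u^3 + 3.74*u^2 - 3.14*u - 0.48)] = (-0.1296*u^3 + 4.212*u^2 - 4.0392*u + 1.6956)/(-0.06*u^4 + 2.6*u^3 - 3.74*u^2 + 3.14*u + 0.48)^2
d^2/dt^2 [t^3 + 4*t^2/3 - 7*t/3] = 6*t + 8/3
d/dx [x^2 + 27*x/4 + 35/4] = 2*x + 27/4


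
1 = 1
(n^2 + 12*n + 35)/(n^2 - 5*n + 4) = (n^2 + 12*n + 35)/(n^2 - 5*n + 4)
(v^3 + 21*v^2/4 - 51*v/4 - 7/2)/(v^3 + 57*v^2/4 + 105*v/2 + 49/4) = (v - 2)/(v + 7)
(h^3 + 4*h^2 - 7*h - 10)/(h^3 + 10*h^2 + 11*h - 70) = (h + 1)/(h + 7)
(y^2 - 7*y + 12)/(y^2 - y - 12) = (y - 3)/(y + 3)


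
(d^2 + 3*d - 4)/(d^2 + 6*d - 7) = (d + 4)/(d + 7)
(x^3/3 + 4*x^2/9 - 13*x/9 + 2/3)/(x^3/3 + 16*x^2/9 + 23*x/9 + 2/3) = (3*x^2 - 5*x + 2)/(3*x^2 + 7*x + 2)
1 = 1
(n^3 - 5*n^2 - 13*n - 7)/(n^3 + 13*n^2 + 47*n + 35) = (n^2 - 6*n - 7)/(n^2 + 12*n + 35)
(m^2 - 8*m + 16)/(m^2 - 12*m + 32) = (m - 4)/(m - 8)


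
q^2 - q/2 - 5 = (q - 5/2)*(q + 2)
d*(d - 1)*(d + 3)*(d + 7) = d^4 + 9*d^3 + 11*d^2 - 21*d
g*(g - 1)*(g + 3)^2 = g^4 + 5*g^3 + 3*g^2 - 9*g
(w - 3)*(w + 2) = w^2 - w - 6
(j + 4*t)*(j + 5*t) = j^2 + 9*j*t + 20*t^2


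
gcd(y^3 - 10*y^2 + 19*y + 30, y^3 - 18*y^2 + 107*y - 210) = y^2 - 11*y + 30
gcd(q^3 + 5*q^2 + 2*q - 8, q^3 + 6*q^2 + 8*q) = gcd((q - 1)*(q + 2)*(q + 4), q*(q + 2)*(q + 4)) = q^2 + 6*q + 8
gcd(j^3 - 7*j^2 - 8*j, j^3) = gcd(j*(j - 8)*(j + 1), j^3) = j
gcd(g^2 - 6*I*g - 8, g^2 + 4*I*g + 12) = g - 2*I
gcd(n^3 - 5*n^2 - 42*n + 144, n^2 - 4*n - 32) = n - 8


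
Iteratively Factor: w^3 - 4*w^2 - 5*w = (w - 5)*(w^2 + w) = (w - 5)*(w + 1)*(w)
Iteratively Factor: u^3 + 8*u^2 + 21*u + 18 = (u + 2)*(u^2 + 6*u + 9) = (u + 2)*(u + 3)*(u + 3)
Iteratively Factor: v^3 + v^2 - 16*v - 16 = (v - 4)*(v^2 + 5*v + 4) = (v - 4)*(v + 1)*(v + 4)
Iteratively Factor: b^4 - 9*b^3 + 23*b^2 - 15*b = (b - 3)*(b^3 - 6*b^2 + 5*b) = (b - 3)*(b - 1)*(b^2 - 5*b) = b*(b - 3)*(b - 1)*(b - 5)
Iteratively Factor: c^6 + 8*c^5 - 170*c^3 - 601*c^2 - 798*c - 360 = (c + 3)*(c^5 + 5*c^4 - 15*c^3 - 125*c^2 - 226*c - 120) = (c - 5)*(c + 3)*(c^4 + 10*c^3 + 35*c^2 + 50*c + 24) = (c - 5)*(c + 3)^2*(c^3 + 7*c^2 + 14*c + 8) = (c - 5)*(c + 3)^2*(c + 4)*(c^2 + 3*c + 2) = (c - 5)*(c + 1)*(c + 3)^2*(c + 4)*(c + 2)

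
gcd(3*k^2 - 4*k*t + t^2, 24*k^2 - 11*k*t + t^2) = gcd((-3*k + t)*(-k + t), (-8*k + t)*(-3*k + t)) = -3*k + t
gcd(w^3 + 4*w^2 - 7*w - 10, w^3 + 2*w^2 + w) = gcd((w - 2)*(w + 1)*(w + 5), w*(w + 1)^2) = w + 1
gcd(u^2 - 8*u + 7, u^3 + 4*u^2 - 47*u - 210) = u - 7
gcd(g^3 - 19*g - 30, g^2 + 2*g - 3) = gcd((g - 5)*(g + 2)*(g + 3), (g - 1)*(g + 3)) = g + 3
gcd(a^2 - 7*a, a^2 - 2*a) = a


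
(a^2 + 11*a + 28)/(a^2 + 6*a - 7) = (a + 4)/(a - 1)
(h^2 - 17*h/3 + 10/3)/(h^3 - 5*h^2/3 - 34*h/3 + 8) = (h - 5)/(h^2 - h - 12)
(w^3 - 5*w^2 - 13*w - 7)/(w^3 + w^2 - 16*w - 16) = (w^2 - 6*w - 7)/(w^2 - 16)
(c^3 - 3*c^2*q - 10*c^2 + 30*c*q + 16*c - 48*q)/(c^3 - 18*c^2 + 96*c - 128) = (c - 3*q)/(c - 8)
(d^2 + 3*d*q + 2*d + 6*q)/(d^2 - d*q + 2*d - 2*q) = (-d - 3*q)/(-d + q)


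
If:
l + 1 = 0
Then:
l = -1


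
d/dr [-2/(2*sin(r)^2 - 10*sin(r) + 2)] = (2*sin(r) - 5)*cos(r)/(sin(r)^2 - 5*sin(r) + 1)^2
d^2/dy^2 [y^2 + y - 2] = 2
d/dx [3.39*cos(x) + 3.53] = -3.39*sin(x)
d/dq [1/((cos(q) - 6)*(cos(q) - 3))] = (2*cos(q) - 9)*sin(q)/((cos(q) - 6)^2*(cos(q) - 3)^2)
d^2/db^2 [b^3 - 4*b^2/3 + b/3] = 6*b - 8/3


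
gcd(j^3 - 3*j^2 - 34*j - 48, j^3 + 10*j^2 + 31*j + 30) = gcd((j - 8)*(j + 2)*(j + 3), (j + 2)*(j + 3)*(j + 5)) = j^2 + 5*j + 6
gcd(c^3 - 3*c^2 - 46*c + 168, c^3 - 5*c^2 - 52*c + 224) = c^2 + 3*c - 28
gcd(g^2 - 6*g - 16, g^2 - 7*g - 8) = g - 8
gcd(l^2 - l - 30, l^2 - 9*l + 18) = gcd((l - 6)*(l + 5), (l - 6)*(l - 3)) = l - 6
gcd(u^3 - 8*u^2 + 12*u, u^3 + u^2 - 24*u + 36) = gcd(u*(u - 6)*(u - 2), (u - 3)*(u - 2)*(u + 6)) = u - 2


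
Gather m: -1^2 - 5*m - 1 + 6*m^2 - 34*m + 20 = 6*m^2 - 39*m + 18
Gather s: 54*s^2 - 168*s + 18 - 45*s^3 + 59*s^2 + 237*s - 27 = -45*s^3 + 113*s^2 + 69*s - 9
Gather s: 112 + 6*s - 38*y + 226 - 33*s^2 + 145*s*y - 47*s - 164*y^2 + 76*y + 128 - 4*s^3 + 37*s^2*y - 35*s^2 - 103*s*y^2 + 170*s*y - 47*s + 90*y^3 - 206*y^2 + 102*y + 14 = -4*s^3 + s^2*(37*y - 68) + s*(-103*y^2 + 315*y - 88) + 90*y^3 - 370*y^2 + 140*y + 480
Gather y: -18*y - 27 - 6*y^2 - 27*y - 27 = -6*y^2 - 45*y - 54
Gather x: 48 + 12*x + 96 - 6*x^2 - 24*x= -6*x^2 - 12*x + 144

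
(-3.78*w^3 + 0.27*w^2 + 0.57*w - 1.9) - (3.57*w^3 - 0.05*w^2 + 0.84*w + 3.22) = -7.35*w^3 + 0.32*w^2 - 0.27*w - 5.12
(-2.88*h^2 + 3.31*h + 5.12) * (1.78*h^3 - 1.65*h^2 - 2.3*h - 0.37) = -5.1264*h^5 + 10.6438*h^4 + 10.2761*h^3 - 14.9954*h^2 - 13.0007*h - 1.8944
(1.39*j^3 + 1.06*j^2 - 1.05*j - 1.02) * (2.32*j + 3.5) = 3.2248*j^4 + 7.3242*j^3 + 1.274*j^2 - 6.0414*j - 3.57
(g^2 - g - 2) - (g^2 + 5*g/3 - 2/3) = -8*g/3 - 4/3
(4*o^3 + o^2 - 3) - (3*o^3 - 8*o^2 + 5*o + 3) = o^3 + 9*o^2 - 5*o - 6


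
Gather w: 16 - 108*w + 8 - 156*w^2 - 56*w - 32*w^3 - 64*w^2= -32*w^3 - 220*w^2 - 164*w + 24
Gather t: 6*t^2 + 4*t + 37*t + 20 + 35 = 6*t^2 + 41*t + 55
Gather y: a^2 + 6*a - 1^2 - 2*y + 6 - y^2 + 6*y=a^2 + 6*a - y^2 + 4*y + 5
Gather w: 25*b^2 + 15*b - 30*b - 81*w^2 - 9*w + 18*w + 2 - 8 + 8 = 25*b^2 - 15*b - 81*w^2 + 9*w + 2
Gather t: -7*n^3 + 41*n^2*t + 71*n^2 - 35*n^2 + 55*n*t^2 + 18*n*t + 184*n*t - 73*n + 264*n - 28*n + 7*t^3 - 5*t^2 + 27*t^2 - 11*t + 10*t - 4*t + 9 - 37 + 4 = -7*n^3 + 36*n^2 + 163*n + 7*t^3 + t^2*(55*n + 22) + t*(41*n^2 + 202*n - 5) - 24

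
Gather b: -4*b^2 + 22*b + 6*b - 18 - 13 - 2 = -4*b^2 + 28*b - 33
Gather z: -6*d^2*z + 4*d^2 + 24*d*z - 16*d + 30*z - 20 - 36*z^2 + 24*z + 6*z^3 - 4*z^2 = 4*d^2 - 16*d + 6*z^3 - 40*z^2 + z*(-6*d^2 + 24*d + 54) - 20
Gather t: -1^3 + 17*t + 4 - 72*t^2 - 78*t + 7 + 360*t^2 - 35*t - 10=288*t^2 - 96*t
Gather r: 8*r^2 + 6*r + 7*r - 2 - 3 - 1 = 8*r^2 + 13*r - 6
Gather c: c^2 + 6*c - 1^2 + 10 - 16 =c^2 + 6*c - 7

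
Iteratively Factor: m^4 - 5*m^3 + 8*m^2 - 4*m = (m)*(m^3 - 5*m^2 + 8*m - 4) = m*(m - 2)*(m^2 - 3*m + 2) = m*(m - 2)*(m - 1)*(m - 2)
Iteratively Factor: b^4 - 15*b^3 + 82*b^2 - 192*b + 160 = (b - 4)*(b^3 - 11*b^2 + 38*b - 40) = (b - 4)*(b - 2)*(b^2 - 9*b + 20) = (b - 5)*(b - 4)*(b - 2)*(b - 4)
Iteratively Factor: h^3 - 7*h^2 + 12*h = (h)*(h^2 - 7*h + 12) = h*(h - 4)*(h - 3)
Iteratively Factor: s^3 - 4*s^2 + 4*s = (s - 2)*(s^2 - 2*s) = (s - 2)^2*(s)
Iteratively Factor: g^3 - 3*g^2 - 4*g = (g - 4)*(g^2 + g) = g*(g - 4)*(g + 1)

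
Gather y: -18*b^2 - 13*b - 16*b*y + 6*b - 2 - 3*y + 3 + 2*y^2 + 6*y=-18*b^2 - 7*b + 2*y^2 + y*(3 - 16*b) + 1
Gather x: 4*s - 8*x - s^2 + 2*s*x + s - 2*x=-s^2 + 5*s + x*(2*s - 10)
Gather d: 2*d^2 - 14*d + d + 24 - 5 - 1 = 2*d^2 - 13*d + 18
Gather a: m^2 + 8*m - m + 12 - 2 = m^2 + 7*m + 10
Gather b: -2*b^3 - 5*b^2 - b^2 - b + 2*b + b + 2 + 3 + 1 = -2*b^3 - 6*b^2 + 2*b + 6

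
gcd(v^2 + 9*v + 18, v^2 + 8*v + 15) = v + 3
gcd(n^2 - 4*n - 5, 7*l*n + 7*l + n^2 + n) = n + 1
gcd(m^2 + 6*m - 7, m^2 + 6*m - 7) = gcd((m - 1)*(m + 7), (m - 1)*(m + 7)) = m^2 + 6*m - 7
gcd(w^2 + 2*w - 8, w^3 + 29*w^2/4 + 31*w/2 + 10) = w + 4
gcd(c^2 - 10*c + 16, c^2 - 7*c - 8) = c - 8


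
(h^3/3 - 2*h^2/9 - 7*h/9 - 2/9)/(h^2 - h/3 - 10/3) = (3*h^2 + 4*h + 1)/(3*(3*h + 5))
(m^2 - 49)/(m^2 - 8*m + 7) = (m + 7)/(m - 1)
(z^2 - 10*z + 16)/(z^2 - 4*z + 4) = (z - 8)/(z - 2)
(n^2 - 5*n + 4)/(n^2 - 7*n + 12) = (n - 1)/(n - 3)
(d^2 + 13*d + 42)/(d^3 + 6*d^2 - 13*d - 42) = (d + 6)/(d^2 - d - 6)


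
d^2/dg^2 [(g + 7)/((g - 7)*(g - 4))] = 2*(g^3 + 21*g^2 - 315*g + 959)/(g^6 - 33*g^5 + 447*g^4 - 3179*g^3 + 12516*g^2 - 25872*g + 21952)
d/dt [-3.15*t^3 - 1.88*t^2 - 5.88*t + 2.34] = -9.45*t^2 - 3.76*t - 5.88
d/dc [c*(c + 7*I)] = 2*c + 7*I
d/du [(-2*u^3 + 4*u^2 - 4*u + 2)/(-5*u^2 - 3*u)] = 2*(5*u^4 + 6*u^3 - 16*u^2 + 10*u + 3)/(u^2*(25*u^2 + 30*u + 9))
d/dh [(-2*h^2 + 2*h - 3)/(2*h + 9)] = 4*(-h^2 - 9*h + 6)/(4*h^2 + 36*h + 81)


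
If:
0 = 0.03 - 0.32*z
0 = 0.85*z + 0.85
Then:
No Solution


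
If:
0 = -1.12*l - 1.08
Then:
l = -0.96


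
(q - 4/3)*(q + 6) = q^2 + 14*q/3 - 8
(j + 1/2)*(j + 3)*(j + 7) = j^3 + 21*j^2/2 + 26*j + 21/2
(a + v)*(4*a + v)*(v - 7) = 4*a^2*v - 28*a^2 + 5*a*v^2 - 35*a*v + v^3 - 7*v^2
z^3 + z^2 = z^2*(z + 1)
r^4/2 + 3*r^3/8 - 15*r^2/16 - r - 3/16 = (r/2 + 1/2)*(r - 3/2)*(r + 1/4)*(r + 1)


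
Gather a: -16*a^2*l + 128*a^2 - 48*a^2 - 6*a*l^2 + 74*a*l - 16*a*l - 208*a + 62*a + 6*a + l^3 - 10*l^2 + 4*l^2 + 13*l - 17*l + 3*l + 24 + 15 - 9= a^2*(80 - 16*l) + a*(-6*l^2 + 58*l - 140) + l^3 - 6*l^2 - l + 30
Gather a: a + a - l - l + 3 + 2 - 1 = 2*a - 2*l + 4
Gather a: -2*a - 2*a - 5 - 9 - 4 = -4*a - 18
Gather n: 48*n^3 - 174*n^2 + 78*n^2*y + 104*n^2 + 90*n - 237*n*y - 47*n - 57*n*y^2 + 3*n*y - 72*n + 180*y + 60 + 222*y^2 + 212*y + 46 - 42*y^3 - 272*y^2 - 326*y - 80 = 48*n^3 + n^2*(78*y - 70) + n*(-57*y^2 - 234*y - 29) - 42*y^3 - 50*y^2 + 66*y + 26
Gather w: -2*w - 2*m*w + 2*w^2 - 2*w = 2*w^2 + w*(-2*m - 4)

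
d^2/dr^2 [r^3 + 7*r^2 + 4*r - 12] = 6*r + 14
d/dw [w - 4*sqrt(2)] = 1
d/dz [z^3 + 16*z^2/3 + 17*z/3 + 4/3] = 3*z^2 + 32*z/3 + 17/3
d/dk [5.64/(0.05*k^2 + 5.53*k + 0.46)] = (-0.564*k - 31.1892)/(0.05*k^2 + 5.53*k + 0.46)^2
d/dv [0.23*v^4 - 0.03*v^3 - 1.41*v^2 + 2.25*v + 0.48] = 0.92*v^3 - 0.09*v^2 - 2.82*v + 2.25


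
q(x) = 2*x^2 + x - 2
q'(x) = 4*x + 1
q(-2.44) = 7.47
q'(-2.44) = -8.76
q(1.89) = 7.03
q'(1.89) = 8.56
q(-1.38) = 0.43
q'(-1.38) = -4.52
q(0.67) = -0.43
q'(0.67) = 3.68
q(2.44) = 12.35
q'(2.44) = 10.76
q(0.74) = -0.16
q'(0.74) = 3.96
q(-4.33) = 31.17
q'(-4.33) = -16.32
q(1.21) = 2.14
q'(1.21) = 5.84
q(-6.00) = 64.00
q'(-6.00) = -23.00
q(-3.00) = 13.00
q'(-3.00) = -11.00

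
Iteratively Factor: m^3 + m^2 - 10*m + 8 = (m - 1)*(m^2 + 2*m - 8) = (m - 1)*(m + 4)*(m - 2)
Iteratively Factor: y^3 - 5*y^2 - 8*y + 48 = (y - 4)*(y^2 - y - 12) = (y - 4)^2*(y + 3)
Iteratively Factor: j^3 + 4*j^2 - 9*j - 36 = (j - 3)*(j^2 + 7*j + 12) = (j - 3)*(j + 4)*(j + 3)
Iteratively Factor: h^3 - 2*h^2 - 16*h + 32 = (h - 4)*(h^2 + 2*h - 8) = (h - 4)*(h + 4)*(h - 2)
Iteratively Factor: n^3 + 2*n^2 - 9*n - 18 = (n + 2)*(n^2 - 9) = (n + 2)*(n + 3)*(n - 3)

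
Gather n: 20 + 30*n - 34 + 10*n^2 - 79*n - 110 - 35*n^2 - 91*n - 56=-25*n^2 - 140*n - 180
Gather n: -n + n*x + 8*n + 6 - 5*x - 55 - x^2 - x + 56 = n*(x + 7) - x^2 - 6*x + 7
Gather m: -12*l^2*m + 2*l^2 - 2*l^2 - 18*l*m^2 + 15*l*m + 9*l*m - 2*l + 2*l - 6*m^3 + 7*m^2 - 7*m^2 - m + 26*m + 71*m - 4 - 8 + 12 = -18*l*m^2 - 6*m^3 + m*(-12*l^2 + 24*l + 96)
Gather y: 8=8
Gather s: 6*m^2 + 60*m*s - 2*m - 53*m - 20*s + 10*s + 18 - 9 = 6*m^2 - 55*m + s*(60*m - 10) + 9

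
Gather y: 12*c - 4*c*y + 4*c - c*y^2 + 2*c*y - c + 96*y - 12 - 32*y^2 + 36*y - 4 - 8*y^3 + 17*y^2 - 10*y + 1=15*c - 8*y^3 + y^2*(-c - 15) + y*(122 - 2*c) - 15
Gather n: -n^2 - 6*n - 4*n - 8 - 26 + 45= -n^2 - 10*n + 11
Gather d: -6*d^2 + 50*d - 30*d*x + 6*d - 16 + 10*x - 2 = -6*d^2 + d*(56 - 30*x) + 10*x - 18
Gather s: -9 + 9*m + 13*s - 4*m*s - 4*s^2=9*m - 4*s^2 + s*(13 - 4*m) - 9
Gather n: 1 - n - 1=-n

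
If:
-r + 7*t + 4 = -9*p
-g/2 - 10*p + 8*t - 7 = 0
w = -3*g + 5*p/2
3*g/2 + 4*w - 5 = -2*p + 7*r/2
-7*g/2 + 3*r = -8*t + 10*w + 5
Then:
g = -2434/30687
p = -24172/30687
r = -39804/10229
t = -1172/10229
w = -53128/30687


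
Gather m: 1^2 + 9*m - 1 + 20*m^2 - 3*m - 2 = 20*m^2 + 6*m - 2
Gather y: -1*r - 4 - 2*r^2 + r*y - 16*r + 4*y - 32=-2*r^2 - 17*r + y*(r + 4) - 36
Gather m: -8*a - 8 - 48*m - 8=-8*a - 48*m - 16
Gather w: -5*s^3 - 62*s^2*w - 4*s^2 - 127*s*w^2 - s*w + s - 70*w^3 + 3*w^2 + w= -5*s^3 - 4*s^2 + s - 70*w^3 + w^2*(3 - 127*s) + w*(-62*s^2 - s + 1)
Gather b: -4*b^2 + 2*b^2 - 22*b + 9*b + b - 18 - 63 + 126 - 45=-2*b^2 - 12*b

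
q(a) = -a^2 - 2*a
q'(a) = -2*a - 2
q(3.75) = -21.56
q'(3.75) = -9.50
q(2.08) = -8.49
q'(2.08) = -6.16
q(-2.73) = -1.99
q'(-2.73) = 3.46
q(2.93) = -14.44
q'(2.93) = -7.86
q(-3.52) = -5.35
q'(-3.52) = 5.04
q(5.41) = -40.09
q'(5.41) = -12.82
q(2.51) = -11.32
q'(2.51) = -7.02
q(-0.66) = 0.88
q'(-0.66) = -0.68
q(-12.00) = -120.00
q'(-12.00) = 22.00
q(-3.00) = -3.00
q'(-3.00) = 4.00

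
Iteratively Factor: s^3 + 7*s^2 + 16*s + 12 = (s + 2)*(s^2 + 5*s + 6) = (s + 2)^2*(s + 3)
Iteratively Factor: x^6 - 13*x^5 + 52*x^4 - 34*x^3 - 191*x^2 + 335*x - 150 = (x + 2)*(x^5 - 15*x^4 + 82*x^3 - 198*x^2 + 205*x - 75) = (x - 5)*(x + 2)*(x^4 - 10*x^3 + 32*x^2 - 38*x + 15) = (x - 5)*(x - 1)*(x + 2)*(x^3 - 9*x^2 + 23*x - 15) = (x - 5)^2*(x - 1)*(x + 2)*(x^2 - 4*x + 3) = (x - 5)^2*(x - 1)^2*(x + 2)*(x - 3)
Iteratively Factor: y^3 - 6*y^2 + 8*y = (y - 2)*(y^2 - 4*y) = y*(y - 2)*(y - 4)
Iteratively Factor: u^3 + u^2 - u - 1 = (u + 1)*(u^2 - 1) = (u + 1)^2*(u - 1)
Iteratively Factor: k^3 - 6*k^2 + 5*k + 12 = (k - 3)*(k^2 - 3*k - 4) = (k - 3)*(k + 1)*(k - 4)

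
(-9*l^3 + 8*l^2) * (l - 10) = -9*l^4 + 98*l^3 - 80*l^2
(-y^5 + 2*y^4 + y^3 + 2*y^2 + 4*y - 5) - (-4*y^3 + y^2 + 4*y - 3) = -y^5 + 2*y^4 + 5*y^3 + y^2 - 2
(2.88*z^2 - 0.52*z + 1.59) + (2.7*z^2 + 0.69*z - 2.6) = 5.58*z^2 + 0.17*z - 1.01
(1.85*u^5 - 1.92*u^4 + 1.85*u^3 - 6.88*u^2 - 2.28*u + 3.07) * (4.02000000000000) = 7.437*u^5 - 7.7184*u^4 + 7.437*u^3 - 27.6576*u^2 - 9.1656*u + 12.3414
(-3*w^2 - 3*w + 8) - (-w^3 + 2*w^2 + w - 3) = w^3 - 5*w^2 - 4*w + 11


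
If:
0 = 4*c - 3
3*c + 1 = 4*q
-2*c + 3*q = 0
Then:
No Solution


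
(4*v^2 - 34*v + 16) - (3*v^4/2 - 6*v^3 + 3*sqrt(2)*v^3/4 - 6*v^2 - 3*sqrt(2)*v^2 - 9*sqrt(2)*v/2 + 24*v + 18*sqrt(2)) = -3*v^4/2 - 3*sqrt(2)*v^3/4 + 6*v^3 + 3*sqrt(2)*v^2 + 10*v^2 - 58*v + 9*sqrt(2)*v/2 - 18*sqrt(2) + 16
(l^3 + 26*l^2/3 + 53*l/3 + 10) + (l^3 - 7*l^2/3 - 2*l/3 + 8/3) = 2*l^3 + 19*l^2/3 + 17*l + 38/3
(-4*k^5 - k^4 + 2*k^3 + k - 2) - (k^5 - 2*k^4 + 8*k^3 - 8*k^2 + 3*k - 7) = -5*k^5 + k^4 - 6*k^3 + 8*k^2 - 2*k + 5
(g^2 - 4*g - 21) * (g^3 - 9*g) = g^5 - 4*g^4 - 30*g^3 + 36*g^2 + 189*g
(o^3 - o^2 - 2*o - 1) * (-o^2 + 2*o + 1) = -o^5 + 3*o^4 + o^3 - 4*o^2 - 4*o - 1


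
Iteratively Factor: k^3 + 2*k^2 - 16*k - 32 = (k - 4)*(k^2 + 6*k + 8) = (k - 4)*(k + 4)*(k + 2)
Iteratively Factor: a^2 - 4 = (a - 2)*(a + 2)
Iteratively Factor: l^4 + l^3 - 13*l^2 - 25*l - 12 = (l + 3)*(l^3 - 2*l^2 - 7*l - 4) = (l + 1)*(l + 3)*(l^2 - 3*l - 4) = (l + 1)^2*(l + 3)*(l - 4)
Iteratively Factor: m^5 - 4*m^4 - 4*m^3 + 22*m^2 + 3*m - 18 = (m + 2)*(m^4 - 6*m^3 + 8*m^2 + 6*m - 9) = (m - 1)*(m + 2)*(m^3 - 5*m^2 + 3*m + 9) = (m - 1)*(m + 1)*(m + 2)*(m^2 - 6*m + 9) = (m - 3)*(m - 1)*(m + 1)*(m + 2)*(m - 3)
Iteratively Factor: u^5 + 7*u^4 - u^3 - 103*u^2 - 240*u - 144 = (u + 1)*(u^4 + 6*u^3 - 7*u^2 - 96*u - 144) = (u + 1)*(u + 4)*(u^3 + 2*u^2 - 15*u - 36) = (u - 4)*(u + 1)*(u + 4)*(u^2 + 6*u + 9) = (u - 4)*(u + 1)*(u + 3)*(u + 4)*(u + 3)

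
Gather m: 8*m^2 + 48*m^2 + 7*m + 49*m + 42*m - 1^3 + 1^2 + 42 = 56*m^2 + 98*m + 42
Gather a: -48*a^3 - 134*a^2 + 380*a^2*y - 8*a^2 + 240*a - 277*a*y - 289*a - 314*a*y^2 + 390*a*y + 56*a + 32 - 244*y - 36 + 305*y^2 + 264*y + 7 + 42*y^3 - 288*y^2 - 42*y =-48*a^3 + a^2*(380*y - 142) + a*(-314*y^2 + 113*y + 7) + 42*y^3 + 17*y^2 - 22*y + 3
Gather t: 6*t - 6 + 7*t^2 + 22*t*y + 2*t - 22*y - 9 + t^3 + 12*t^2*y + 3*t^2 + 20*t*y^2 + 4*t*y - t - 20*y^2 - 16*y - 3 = t^3 + t^2*(12*y + 10) + t*(20*y^2 + 26*y + 7) - 20*y^2 - 38*y - 18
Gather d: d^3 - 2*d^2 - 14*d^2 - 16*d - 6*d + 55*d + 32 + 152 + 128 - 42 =d^3 - 16*d^2 + 33*d + 270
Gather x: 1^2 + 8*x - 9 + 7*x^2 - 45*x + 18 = 7*x^2 - 37*x + 10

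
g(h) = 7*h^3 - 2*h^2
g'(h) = 21*h^2 - 4*h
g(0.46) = 0.26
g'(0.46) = 2.60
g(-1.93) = -57.77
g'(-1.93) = 85.94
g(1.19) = 8.96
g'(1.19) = 24.98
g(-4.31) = -597.59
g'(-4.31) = 407.34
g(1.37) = 14.25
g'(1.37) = 33.93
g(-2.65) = -144.31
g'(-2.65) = 158.07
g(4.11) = 452.20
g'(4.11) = 338.29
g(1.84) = 36.84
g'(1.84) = 63.74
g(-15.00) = -24075.00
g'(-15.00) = 4785.00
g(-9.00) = -5265.00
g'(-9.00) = 1737.00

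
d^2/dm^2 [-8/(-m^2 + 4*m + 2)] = 16*(m^2 - 4*m - 4*(m - 2)^2 - 2)/(-m^2 + 4*m + 2)^3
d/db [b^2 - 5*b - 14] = 2*b - 5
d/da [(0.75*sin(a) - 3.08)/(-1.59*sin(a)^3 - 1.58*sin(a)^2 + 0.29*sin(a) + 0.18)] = (2.385*sin(a)^3 - 13.5066*sin(a)^2 - 9.7328*sin(a) + 1.0282)*cos(a)/(2.5281*sin(a)^6 + 5.0244*sin(a)^5 + 1.5742*sin(a)^4 - 1.4888*sin(a)^3 - 0.4847*sin(a)^2 + 0.1044*sin(a) + 0.0324)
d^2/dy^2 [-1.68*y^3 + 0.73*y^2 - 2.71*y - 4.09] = 1.46 - 10.08*y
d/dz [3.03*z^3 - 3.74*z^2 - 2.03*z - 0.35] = 9.09*z^2 - 7.48*z - 2.03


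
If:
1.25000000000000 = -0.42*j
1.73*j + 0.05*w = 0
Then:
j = -2.98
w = 102.98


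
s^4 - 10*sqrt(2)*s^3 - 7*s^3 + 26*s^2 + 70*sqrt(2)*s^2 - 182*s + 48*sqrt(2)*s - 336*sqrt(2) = (s - 7)*(s - 8*sqrt(2))*(s - 3*sqrt(2))*(s + sqrt(2))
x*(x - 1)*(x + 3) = x^3 + 2*x^2 - 3*x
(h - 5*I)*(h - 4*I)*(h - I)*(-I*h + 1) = -I*h^4 - 9*h^3 + 19*I*h^2 - 9*h + 20*I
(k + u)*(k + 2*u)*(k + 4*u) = k^3 + 7*k^2*u + 14*k*u^2 + 8*u^3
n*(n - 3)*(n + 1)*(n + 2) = n^4 - 7*n^2 - 6*n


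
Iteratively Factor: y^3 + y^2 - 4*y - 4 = (y + 1)*(y^2 - 4) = (y - 2)*(y + 1)*(y + 2)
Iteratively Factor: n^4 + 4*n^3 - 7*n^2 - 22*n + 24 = (n + 3)*(n^3 + n^2 - 10*n + 8) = (n - 2)*(n + 3)*(n^2 + 3*n - 4) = (n - 2)*(n + 3)*(n + 4)*(n - 1)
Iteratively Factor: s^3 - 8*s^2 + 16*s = (s - 4)*(s^2 - 4*s) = s*(s - 4)*(s - 4)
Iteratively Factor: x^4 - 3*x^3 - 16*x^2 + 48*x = (x - 4)*(x^3 + x^2 - 12*x) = x*(x - 4)*(x^2 + x - 12) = x*(x - 4)*(x + 4)*(x - 3)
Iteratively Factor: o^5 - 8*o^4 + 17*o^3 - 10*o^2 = (o)*(o^4 - 8*o^3 + 17*o^2 - 10*o) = o*(o - 1)*(o^3 - 7*o^2 + 10*o) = o*(o - 5)*(o - 1)*(o^2 - 2*o) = o*(o - 5)*(o - 2)*(o - 1)*(o)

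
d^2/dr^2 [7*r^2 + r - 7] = 14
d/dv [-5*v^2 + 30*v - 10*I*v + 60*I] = -10*v + 30 - 10*I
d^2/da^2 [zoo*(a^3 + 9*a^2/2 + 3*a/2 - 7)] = zoo*(a + 1)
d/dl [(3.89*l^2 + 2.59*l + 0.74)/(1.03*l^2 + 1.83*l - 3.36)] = (4.451*l^2 - 27.6652*l - 10.0566)/(1.0609*l^4 + 3.7698*l^3 - 3.5727*l^2 - 12.2976*l + 11.2896)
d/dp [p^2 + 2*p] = 2*p + 2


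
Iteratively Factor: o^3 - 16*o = (o)*(o^2 - 16) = o*(o + 4)*(o - 4)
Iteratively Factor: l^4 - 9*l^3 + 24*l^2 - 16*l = (l)*(l^3 - 9*l^2 + 24*l - 16) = l*(l - 4)*(l^2 - 5*l + 4) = l*(l - 4)*(l - 1)*(l - 4)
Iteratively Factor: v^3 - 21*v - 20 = (v - 5)*(v^2 + 5*v + 4) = (v - 5)*(v + 4)*(v + 1)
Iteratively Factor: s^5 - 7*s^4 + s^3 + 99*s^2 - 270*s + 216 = (s - 3)*(s^4 - 4*s^3 - 11*s^2 + 66*s - 72) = (s - 3)*(s + 4)*(s^3 - 8*s^2 + 21*s - 18) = (s - 3)^2*(s + 4)*(s^2 - 5*s + 6) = (s - 3)^2*(s - 2)*(s + 4)*(s - 3)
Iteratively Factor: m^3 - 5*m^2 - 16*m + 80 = (m - 5)*(m^2 - 16) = (m - 5)*(m - 4)*(m + 4)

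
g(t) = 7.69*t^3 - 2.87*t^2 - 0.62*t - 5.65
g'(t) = 23.07*t^2 - 5.74*t - 0.62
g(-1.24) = -23.96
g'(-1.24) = 41.97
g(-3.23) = -292.73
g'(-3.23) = 258.61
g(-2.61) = -160.31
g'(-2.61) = 171.52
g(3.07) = 187.90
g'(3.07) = 199.19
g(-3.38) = -333.29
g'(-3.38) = 282.34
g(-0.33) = -6.03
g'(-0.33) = 3.79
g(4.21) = 514.69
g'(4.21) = 384.11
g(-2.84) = -203.19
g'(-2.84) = 201.75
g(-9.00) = -5838.55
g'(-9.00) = 1919.71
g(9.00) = 5362.31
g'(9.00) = 1816.39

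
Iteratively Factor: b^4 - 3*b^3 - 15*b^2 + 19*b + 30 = (b - 5)*(b^3 + 2*b^2 - 5*b - 6) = (b - 5)*(b + 1)*(b^2 + b - 6) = (b - 5)*(b - 2)*(b + 1)*(b + 3)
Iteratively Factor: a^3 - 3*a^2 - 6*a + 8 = (a - 1)*(a^2 - 2*a - 8) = (a - 1)*(a + 2)*(a - 4)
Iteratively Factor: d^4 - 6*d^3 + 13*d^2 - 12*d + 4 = (d - 2)*(d^3 - 4*d^2 + 5*d - 2) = (d - 2)^2*(d^2 - 2*d + 1) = (d - 2)^2*(d - 1)*(d - 1)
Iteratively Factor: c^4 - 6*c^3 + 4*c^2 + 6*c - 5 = (c + 1)*(c^3 - 7*c^2 + 11*c - 5) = (c - 1)*(c + 1)*(c^2 - 6*c + 5) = (c - 1)^2*(c + 1)*(c - 5)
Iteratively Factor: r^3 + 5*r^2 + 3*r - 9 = (r - 1)*(r^2 + 6*r + 9) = (r - 1)*(r + 3)*(r + 3)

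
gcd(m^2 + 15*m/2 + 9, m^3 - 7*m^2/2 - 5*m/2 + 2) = 1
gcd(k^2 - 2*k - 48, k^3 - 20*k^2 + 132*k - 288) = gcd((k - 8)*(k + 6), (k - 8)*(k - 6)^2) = k - 8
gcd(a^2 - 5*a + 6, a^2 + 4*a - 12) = a - 2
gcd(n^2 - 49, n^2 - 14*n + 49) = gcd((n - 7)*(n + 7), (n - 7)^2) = n - 7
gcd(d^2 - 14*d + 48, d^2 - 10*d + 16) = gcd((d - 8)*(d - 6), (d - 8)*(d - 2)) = d - 8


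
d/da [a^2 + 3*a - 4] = 2*a + 3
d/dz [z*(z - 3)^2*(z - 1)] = 4*z^3 - 21*z^2 + 30*z - 9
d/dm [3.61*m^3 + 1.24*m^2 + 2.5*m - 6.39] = 10.83*m^2 + 2.48*m + 2.5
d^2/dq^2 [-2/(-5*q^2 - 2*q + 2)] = 4*(-25*q^2 - 10*q + 4*(5*q + 1)^2 + 10)/(5*q^2 + 2*q - 2)^3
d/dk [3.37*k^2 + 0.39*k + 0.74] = 6.74*k + 0.39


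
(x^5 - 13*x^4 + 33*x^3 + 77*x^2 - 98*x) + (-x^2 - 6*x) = x^5 - 13*x^4 + 33*x^3 + 76*x^2 - 104*x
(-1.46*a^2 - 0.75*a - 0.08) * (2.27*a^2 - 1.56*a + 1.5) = -3.3142*a^4 + 0.5751*a^3 - 1.2016*a^2 - 1.0002*a - 0.12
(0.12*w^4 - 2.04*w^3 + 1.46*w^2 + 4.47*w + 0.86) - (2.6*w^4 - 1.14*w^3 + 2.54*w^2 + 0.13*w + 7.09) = -2.48*w^4 - 0.9*w^3 - 1.08*w^2 + 4.34*w - 6.23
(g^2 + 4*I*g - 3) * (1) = g^2 + 4*I*g - 3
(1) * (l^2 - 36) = l^2 - 36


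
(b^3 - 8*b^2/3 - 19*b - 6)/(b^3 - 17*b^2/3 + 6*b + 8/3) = (b^2 - 3*b - 18)/(b^2 - 6*b + 8)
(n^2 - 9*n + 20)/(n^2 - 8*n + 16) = (n - 5)/(n - 4)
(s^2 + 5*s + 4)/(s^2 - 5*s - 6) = (s + 4)/(s - 6)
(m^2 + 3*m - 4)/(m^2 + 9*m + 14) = (m^2 + 3*m - 4)/(m^2 + 9*m + 14)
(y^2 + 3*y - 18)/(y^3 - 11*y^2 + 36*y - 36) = (y + 6)/(y^2 - 8*y + 12)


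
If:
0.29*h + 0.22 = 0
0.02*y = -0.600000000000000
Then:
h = -0.76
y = -30.00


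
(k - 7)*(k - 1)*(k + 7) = k^3 - k^2 - 49*k + 49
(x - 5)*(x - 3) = x^2 - 8*x + 15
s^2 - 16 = (s - 4)*(s + 4)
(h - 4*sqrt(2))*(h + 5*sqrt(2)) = h^2 + sqrt(2)*h - 40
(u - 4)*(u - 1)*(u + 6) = u^3 + u^2 - 26*u + 24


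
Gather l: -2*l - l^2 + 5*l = -l^2 + 3*l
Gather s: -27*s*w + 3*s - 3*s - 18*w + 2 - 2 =-27*s*w - 18*w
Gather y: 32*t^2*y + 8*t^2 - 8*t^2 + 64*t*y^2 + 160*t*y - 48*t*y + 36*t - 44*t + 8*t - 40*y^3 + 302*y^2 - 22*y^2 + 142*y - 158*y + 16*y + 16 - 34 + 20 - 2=-40*y^3 + y^2*(64*t + 280) + y*(32*t^2 + 112*t)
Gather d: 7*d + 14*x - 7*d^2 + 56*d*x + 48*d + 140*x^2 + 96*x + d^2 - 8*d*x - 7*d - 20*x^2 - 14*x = -6*d^2 + d*(48*x + 48) + 120*x^2 + 96*x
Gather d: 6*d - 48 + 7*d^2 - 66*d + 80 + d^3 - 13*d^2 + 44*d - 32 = d^3 - 6*d^2 - 16*d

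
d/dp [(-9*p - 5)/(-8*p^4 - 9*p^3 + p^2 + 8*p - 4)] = (72*p^4 + 81*p^3 - 9*p^2 - 72*p - (9*p + 5)*(32*p^3 + 27*p^2 - 2*p - 8) + 36)/(8*p^4 + 9*p^3 - p^2 - 8*p + 4)^2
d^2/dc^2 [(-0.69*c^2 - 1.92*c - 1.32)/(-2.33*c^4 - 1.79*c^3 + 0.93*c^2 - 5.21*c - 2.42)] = (22.475646*c^8 + 142.348554*c^7 + 278.858844*c^6 + 76.59486*c^5 - 291.739122*c^4 - 255.234114*c^3 - 99.091476*c^2 - 46.75572*c + 37.268352)/(12.649337*c^12 + 29.153193*c^11 + 7.250028*c^10 + 67.31654*c^9 + 166.896108*c^8 + 47.545866*c^7 + 128.692758*c^6 + 311.373396*c^5 + 106.895439*c^4 + 102.515873*c^3 + 180.72681*c^2 + 91.535532*c + 14.172488)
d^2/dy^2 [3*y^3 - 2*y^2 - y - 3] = 18*y - 4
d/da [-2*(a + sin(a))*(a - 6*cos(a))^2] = 2*(a - 6*cos(a))*(-2*(a + sin(a))*(6*sin(a) + 1) - (a - 6*cos(a))*(cos(a) + 1))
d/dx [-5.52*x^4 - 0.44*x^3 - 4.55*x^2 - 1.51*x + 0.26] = -22.08*x^3 - 1.32*x^2 - 9.1*x - 1.51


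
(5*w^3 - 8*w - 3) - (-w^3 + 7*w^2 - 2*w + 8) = 6*w^3 - 7*w^2 - 6*w - 11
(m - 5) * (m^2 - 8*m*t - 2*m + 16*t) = m^3 - 8*m^2*t - 7*m^2 + 56*m*t + 10*m - 80*t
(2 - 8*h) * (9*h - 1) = -72*h^2 + 26*h - 2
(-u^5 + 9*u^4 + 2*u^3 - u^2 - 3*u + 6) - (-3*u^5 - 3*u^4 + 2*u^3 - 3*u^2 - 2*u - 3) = 2*u^5 + 12*u^4 + 2*u^2 - u + 9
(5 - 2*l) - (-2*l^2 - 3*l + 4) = 2*l^2 + l + 1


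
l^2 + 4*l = l*(l + 4)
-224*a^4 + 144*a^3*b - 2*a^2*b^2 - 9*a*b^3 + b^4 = (-7*a + b)*(-4*a + b)*(-2*a + b)*(4*a + b)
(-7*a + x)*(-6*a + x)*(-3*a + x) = -126*a^3 + 81*a^2*x - 16*a*x^2 + x^3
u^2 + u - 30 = (u - 5)*(u + 6)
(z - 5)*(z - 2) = z^2 - 7*z + 10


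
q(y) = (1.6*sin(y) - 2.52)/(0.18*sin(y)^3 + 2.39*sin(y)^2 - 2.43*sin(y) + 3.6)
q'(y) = (1.6*sin(y) - 2.52)*(-0.54*sin(y)^2*cos(y) - 4.78*sin(y)*cos(y) + 2.43*cos(y))/(0.18*sin(y)^3 + 2.39*sin(y)^2 - 2.43*sin(y) + 3.6)^2 + 1.6*cos(y)/(0.18*sin(y)^3 + 2.39*sin(y)^2 - 2.43*sin(y) + 3.6)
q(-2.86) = -0.67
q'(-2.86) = 0.19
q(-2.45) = -0.58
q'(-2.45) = 0.19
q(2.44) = -0.48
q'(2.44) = -0.50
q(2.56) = -0.54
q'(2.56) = -0.50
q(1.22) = -0.28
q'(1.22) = 0.22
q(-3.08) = -0.70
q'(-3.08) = 0.08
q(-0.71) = -0.58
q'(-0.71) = -0.18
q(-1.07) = -0.53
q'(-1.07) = -0.11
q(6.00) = -0.67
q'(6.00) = -0.19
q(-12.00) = -0.55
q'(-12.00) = 0.49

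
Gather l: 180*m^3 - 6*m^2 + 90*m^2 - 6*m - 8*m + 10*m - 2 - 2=180*m^3 + 84*m^2 - 4*m - 4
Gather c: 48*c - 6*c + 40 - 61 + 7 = 42*c - 14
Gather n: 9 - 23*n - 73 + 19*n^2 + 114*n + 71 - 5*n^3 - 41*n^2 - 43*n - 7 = -5*n^3 - 22*n^2 + 48*n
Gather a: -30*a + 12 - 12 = -30*a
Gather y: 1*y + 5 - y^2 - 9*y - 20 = -y^2 - 8*y - 15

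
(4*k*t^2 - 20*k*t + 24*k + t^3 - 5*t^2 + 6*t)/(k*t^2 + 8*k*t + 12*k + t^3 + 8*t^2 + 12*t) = (4*k*t^2 - 20*k*t + 24*k + t^3 - 5*t^2 + 6*t)/(k*t^2 + 8*k*t + 12*k + t^3 + 8*t^2 + 12*t)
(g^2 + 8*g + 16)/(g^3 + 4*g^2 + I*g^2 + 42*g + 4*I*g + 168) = (g + 4)/(g^2 + I*g + 42)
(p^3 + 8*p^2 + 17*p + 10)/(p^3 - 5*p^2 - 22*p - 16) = (p + 5)/(p - 8)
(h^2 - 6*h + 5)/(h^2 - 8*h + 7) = (h - 5)/(h - 7)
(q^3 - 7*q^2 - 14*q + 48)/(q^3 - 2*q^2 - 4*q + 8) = (q^2 - 5*q - 24)/(q^2 - 4)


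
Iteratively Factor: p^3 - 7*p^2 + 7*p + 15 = (p + 1)*(p^2 - 8*p + 15) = (p - 3)*(p + 1)*(p - 5)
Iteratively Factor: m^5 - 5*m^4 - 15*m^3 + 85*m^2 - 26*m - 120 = (m - 3)*(m^4 - 2*m^3 - 21*m^2 + 22*m + 40) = (m - 3)*(m + 1)*(m^3 - 3*m^2 - 18*m + 40) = (m - 3)*(m + 1)*(m + 4)*(m^2 - 7*m + 10) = (m - 5)*(m - 3)*(m + 1)*(m + 4)*(m - 2)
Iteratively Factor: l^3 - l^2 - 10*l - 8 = (l + 1)*(l^2 - 2*l - 8) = (l - 4)*(l + 1)*(l + 2)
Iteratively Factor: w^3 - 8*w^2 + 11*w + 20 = (w + 1)*(w^2 - 9*w + 20) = (w - 4)*(w + 1)*(w - 5)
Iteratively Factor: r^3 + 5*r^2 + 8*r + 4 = (r + 2)*(r^2 + 3*r + 2) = (r + 1)*(r + 2)*(r + 2)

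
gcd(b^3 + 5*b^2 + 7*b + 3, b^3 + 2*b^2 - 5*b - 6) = b^2 + 4*b + 3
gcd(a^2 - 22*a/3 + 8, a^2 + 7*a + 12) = 1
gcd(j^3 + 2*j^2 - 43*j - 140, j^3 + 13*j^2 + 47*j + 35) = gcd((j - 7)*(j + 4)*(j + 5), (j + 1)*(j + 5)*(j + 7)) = j + 5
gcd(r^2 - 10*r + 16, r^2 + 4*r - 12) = r - 2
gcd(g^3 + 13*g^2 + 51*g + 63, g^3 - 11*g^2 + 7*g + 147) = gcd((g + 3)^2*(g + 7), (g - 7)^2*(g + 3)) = g + 3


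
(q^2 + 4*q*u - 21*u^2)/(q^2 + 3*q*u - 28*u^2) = (q - 3*u)/(q - 4*u)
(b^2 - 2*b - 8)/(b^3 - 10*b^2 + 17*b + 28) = (b + 2)/(b^2 - 6*b - 7)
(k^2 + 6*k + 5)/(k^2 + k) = (k + 5)/k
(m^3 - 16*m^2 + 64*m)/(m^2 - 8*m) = m - 8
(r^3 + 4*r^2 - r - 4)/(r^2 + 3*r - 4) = r + 1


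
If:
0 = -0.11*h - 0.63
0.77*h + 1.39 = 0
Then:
No Solution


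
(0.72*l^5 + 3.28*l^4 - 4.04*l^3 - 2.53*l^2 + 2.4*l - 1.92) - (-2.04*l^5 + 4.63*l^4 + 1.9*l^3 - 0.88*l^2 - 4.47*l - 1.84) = 2.76*l^5 - 1.35*l^4 - 5.94*l^3 - 1.65*l^2 + 6.87*l - 0.0799999999999998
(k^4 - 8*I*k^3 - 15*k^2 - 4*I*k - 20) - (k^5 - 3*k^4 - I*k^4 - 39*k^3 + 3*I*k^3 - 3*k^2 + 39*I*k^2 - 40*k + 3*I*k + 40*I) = -k^5 + 4*k^4 + I*k^4 + 39*k^3 - 11*I*k^3 - 12*k^2 - 39*I*k^2 + 40*k - 7*I*k - 20 - 40*I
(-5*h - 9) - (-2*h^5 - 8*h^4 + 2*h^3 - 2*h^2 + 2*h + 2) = 2*h^5 + 8*h^4 - 2*h^3 + 2*h^2 - 7*h - 11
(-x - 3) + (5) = 2 - x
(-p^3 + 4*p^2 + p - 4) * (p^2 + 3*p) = -p^5 + p^4 + 13*p^3 - p^2 - 12*p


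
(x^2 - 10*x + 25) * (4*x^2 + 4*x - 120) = 4*x^4 - 36*x^3 - 60*x^2 + 1300*x - 3000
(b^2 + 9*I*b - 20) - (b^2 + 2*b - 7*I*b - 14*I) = -2*b + 16*I*b - 20 + 14*I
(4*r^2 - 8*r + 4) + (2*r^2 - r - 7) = 6*r^2 - 9*r - 3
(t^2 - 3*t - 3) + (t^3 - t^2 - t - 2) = t^3 - 4*t - 5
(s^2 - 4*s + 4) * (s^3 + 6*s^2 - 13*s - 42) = s^5 + 2*s^4 - 33*s^3 + 34*s^2 + 116*s - 168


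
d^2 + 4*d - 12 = (d - 2)*(d + 6)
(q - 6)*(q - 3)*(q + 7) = q^3 - 2*q^2 - 45*q + 126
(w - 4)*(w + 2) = w^2 - 2*w - 8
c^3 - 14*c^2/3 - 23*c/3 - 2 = (c - 6)*(c + 1/3)*(c + 1)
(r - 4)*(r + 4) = r^2 - 16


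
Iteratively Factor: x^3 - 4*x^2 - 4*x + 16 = (x + 2)*(x^2 - 6*x + 8) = (x - 4)*(x + 2)*(x - 2)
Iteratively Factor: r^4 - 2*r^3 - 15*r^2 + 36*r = (r - 3)*(r^3 + r^2 - 12*r) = r*(r - 3)*(r^2 + r - 12) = r*(r - 3)*(r + 4)*(r - 3)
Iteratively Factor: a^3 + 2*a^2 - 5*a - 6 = (a + 3)*(a^2 - a - 2) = (a - 2)*(a + 3)*(a + 1)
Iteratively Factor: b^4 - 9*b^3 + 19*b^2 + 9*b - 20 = (b + 1)*(b^3 - 10*b^2 + 29*b - 20) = (b - 1)*(b + 1)*(b^2 - 9*b + 20) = (b - 5)*(b - 1)*(b + 1)*(b - 4)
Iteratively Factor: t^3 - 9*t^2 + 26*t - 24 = (t - 2)*(t^2 - 7*t + 12) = (t - 3)*(t - 2)*(t - 4)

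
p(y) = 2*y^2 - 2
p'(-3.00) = -12.00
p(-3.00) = 16.00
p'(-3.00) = -12.00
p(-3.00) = 16.00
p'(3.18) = 12.72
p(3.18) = 18.22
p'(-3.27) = -13.08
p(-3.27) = 19.39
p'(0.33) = 1.32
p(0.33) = -1.78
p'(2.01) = 8.04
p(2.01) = 6.08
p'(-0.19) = -0.76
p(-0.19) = -1.93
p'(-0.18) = -0.72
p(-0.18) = -1.94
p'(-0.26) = -1.04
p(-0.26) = -1.86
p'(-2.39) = -9.56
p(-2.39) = 9.42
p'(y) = 4*y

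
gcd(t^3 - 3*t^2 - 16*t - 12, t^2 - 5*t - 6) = t^2 - 5*t - 6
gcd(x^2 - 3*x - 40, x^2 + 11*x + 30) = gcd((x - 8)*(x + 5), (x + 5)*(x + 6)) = x + 5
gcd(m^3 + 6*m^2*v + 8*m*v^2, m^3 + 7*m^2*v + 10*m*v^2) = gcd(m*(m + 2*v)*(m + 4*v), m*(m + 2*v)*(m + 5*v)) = m^2 + 2*m*v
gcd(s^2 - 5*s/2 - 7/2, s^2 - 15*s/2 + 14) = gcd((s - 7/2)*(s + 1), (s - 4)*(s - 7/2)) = s - 7/2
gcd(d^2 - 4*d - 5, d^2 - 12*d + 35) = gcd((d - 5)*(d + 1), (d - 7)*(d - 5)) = d - 5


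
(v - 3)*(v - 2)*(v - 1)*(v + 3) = v^4 - 3*v^3 - 7*v^2 + 27*v - 18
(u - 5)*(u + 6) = u^2 + u - 30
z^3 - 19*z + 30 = (z - 3)*(z - 2)*(z + 5)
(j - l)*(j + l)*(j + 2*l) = j^3 + 2*j^2*l - j*l^2 - 2*l^3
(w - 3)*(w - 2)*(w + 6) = w^3 + w^2 - 24*w + 36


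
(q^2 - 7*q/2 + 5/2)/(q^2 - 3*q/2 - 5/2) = (q - 1)/(q + 1)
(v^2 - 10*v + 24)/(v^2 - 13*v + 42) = (v - 4)/(v - 7)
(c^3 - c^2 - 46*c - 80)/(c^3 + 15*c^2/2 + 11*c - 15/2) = 2*(c^2 - 6*c - 16)/(2*c^2 + 5*c - 3)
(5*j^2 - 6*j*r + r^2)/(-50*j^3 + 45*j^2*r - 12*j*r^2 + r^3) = (-j + r)/(10*j^2 - 7*j*r + r^2)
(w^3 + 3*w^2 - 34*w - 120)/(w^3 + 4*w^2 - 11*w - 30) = (w^2 - 2*w - 24)/(w^2 - w - 6)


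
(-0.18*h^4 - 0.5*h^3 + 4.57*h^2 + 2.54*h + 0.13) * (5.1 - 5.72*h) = 1.0296*h^5 + 1.942*h^4 - 28.6904*h^3 + 8.7782*h^2 + 12.2104*h + 0.663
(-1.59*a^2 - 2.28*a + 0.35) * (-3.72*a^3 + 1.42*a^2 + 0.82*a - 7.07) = 5.9148*a^5 + 6.2238*a^4 - 5.8434*a^3 + 9.8687*a^2 + 16.4066*a - 2.4745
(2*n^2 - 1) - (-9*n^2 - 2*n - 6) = 11*n^2 + 2*n + 5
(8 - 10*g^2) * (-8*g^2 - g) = 80*g^4 + 10*g^3 - 64*g^2 - 8*g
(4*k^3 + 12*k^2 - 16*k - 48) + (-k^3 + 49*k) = 3*k^3 + 12*k^2 + 33*k - 48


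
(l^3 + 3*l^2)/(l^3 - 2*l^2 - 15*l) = l/(l - 5)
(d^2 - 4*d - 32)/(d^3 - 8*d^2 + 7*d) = (d^2 - 4*d - 32)/(d*(d^2 - 8*d + 7))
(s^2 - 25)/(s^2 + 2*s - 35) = (s + 5)/(s + 7)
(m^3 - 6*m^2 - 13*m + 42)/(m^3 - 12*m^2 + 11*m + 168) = (m - 2)/(m - 8)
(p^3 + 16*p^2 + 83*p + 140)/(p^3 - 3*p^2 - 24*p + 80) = (p^2 + 11*p + 28)/(p^2 - 8*p + 16)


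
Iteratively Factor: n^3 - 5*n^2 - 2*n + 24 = (n - 4)*(n^2 - n - 6) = (n - 4)*(n - 3)*(n + 2)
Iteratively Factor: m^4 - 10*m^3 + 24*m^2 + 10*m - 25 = (m - 5)*(m^3 - 5*m^2 - m + 5) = (m - 5)*(m + 1)*(m^2 - 6*m + 5) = (m - 5)^2*(m + 1)*(m - 1)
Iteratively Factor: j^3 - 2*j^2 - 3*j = (j)*(j^2 - 2*j - 3) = j*(j - 3)*(j + 1)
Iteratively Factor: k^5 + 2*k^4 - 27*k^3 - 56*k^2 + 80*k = (k)*(k^4 + 2*k^3 - 27*k^2 - 56*k + 80) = k*(k + 4)*(k^3 - 2*k^2 - 19*k + 20) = k*(k - 1)*(k + 4)*(k^2 - k - 20) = k*(k - 5)*(k - 1)*(k + 4)*(k + 4)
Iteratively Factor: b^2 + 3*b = (b)*(b + 3)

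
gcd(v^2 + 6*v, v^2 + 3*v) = v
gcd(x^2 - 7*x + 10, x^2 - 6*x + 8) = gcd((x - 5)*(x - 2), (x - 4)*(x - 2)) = x - 2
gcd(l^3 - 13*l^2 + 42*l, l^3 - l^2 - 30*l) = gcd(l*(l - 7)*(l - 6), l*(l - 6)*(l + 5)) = l^2 - 6*l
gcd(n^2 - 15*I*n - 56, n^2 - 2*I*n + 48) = n - 8*I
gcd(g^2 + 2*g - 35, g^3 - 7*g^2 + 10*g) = g - 5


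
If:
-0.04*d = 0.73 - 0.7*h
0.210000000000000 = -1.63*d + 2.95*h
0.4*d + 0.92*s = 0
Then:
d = 1.96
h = 1.15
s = -0.85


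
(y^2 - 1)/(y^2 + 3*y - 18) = (y^2 - 1)/(y^2 + 3*y - 18)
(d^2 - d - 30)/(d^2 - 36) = (d + 5)/(d + 6)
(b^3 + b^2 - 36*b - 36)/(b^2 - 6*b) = b + 7 + 6/b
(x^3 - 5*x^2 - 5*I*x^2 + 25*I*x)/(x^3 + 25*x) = (x - 5)/(x + 5*I)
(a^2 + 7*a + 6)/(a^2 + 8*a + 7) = (a + 6)/(a + 7)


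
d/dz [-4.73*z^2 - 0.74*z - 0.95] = -9.46*z - 0.74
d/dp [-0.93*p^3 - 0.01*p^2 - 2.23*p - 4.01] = -2.79*p^2 - 0.02*p - 2.23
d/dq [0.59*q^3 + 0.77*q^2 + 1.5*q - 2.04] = 1.77*q^2 + 1.54*q + 1.5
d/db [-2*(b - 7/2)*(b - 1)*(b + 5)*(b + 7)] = -8*b^3 - 45*b^2 + 62*b + 231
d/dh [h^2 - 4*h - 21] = 2*h - 4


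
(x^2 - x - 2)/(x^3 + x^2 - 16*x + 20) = (x + 1)/(x^2 + 3*x - 10)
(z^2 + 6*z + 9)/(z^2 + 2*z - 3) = (z + 3)/(z - 1)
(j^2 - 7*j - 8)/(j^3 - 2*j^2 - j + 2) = (j - 8)/(j^2 - 3*j + 2)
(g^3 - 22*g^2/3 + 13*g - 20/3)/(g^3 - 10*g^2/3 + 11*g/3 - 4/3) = (g - 5)/(g - 1)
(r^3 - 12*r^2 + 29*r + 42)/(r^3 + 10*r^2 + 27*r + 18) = (r^2 - 13*r + 42)/(r^2 + 9*r + 18)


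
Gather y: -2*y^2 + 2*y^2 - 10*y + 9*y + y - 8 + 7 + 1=0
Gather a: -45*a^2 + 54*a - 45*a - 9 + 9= -45*a^2 + 9*a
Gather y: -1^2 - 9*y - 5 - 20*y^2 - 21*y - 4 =-20*y^2 - 30*y - 10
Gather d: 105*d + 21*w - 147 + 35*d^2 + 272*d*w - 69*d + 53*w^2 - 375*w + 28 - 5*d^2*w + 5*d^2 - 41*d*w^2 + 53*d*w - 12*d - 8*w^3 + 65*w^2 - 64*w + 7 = d^2*(40 - 5*w) + d*(-41*w^2 + 325*w + 24) - 8*w^3 + 118*w^2 - 418*w - 112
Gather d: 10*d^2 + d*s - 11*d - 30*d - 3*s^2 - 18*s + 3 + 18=10*d^2 + d*(s - 41) - 3*s^2 - 18*s + 21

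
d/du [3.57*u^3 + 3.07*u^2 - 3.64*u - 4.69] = 10.71*u^2 + 6.14*u - 3.64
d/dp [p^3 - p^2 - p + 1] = 3*p^2 - 2*p - 1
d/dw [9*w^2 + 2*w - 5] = 18*w + 2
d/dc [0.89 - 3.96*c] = -3.96000000000000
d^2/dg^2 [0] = 0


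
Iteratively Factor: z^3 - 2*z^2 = (z - 2)*(z^2) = z*(z - 2)*(z)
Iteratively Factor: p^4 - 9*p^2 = (p + 3)*(p^3 - 3*p^2) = (p - 3)*(p + 3)*(p^2) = p*(p - 3)*(p + 3)*(p)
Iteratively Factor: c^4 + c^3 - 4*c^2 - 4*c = (c + 1)*(c^3 - 4*c) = c*(c + 1)*(c^2 - 4) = c*(c + 1)*(c + 2)*(c - 2)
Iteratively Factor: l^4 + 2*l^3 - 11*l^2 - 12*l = (l + 1)*(l^3 + l^2 - 12*l) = l*(l + 1)*(l^2 + l - 12) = l*(l + 1)*(l + 4)*(l - 3)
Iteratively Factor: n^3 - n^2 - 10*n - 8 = (n + 2)*(n^2 - 3*n - 4) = (n - 4)*(n + 2)*(n + 1)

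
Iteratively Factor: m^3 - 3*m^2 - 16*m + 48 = (m - 3)*(m^2 - 16) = (m - 4)*(m - 3)*(m + 4)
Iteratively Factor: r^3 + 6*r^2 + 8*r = (r + 2)*(r^2 + 4*r) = (r + 2)*(r + 4)*(r)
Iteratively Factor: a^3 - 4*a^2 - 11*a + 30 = (a + 3)*(a^2 - 7*a + 10) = (a - 5)*(a + 3)*(a - 2)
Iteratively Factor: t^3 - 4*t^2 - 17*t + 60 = (t - 3)*(t^2 - t - 20) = (t - 5)*(t - 3)*(t + 4)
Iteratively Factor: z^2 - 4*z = (z - 4)*(z)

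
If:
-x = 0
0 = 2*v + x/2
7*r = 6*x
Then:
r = 0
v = 0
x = 0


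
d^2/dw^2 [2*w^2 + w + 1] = 4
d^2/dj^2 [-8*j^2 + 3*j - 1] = -16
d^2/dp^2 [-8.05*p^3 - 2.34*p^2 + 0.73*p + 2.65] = -48.3*p - 4.68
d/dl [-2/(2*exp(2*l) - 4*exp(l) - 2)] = 2*(exp(l) - 1)*exp(l)/(-exp(2*l) + 2*exp(l) + 1)^2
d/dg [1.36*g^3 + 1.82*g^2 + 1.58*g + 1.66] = 4.08*g^2 + 3.64*g + 1.58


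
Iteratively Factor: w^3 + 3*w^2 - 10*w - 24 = (w - 3)*(w^2 + 6*w + 8) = (w - 3)*(w + 2)*(w + 4)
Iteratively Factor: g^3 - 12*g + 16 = (g + 4)*(g^2 - 4*g + 4) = (g - 2)*(g + 4)*(g - 2)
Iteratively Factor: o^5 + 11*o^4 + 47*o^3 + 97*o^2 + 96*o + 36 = (o + 3)*(o^4 + 8*o^3 + 23*o^2 + 28*o + 12) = (o + 2)*(o + 3)*(o^3 + 6*o^2 + 11*o + 6) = (o + 1)*(o + 2)*(o + 3)*(o^2 + 5*o + 6) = (o + 1)*(o + 2)*(o + 3)^2*(o + 2)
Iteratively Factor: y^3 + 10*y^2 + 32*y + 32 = (y + 4)*(y^2 + 6*y + 8) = (y + 2)*(y + 4)*(y + 4)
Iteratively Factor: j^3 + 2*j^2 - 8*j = (j - 2)*(j^2 + 4*j) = j*(j - 2)*(j + 4)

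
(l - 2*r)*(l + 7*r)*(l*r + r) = l^3*r + 5*l^2*r^2 + l^2*r - 14*l*r^3 + 5*l*r^2 - 14*r^3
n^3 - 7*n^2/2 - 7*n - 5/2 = (n - 5)*(n + 1/2)*(n + 1)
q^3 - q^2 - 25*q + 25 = (q - 5)*(q - 1)*(q + 5)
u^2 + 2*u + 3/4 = (u + 1/2)*(u + 3/2)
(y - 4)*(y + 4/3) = y^2 - 8*y/3 - 16/3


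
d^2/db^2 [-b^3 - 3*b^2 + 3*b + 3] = -6*b - 6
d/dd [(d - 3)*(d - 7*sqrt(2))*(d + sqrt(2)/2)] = 3*d^2 - 13*sqrt(2)*d - 6*d - 7 + 39*sqrt(2)/2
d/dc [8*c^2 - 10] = 16*c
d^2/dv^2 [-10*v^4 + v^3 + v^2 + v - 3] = -120*v^2 + 6*v + 2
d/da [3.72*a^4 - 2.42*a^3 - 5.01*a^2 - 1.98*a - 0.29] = 14.88*a^3 - 7.26*a^2 - 10.02*a - 1.98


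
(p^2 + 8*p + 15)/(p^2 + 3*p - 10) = (p + 3)/(p - 2)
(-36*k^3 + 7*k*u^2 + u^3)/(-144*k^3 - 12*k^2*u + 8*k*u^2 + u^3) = (-6*k^2 + k*u + u^2)/(-24*k^2 + 2*k*u + u^2)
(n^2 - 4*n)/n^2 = (n - 4)/n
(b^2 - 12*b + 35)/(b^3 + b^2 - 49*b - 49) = (b - 5)/(b^2 + 8*b + 7)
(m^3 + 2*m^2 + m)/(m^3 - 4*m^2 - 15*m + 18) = m*(m^2 + 2*m + 1)/(m^3 - 4*m^2 - 15*m + 18)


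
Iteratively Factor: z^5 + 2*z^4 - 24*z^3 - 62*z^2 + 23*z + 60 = (z + 4)*(z^4 - 2*z^3 - 16*z^2 + 2*z + 15) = (z - 1)*(z + 4)*(z^3 - z^2 - 17*z - 15) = (z - 1)*(z + 3)*(z + 4)*(z^2 - 4*z - 5) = (z - 1)*(z + 1)*(z + 3)*(z + 4)*(z - 5)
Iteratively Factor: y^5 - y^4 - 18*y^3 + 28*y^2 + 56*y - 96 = (y + 4)*(y^4 - 5*y^3 + 2*y^2 + 20*y - 24) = (y - 2)*(y + 4)*(y^3 - 3*y^2 - 4*y + 12) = (y - 2)*(y + 2)*(y + 4)*(y^2 - 5*y + 6) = (y - 3)*(y - 2)*(y + 2)*(y + 4)*(y - 2)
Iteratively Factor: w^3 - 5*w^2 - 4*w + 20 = (w + 2)*(w^2 - 7*w + 10) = (w - 5)*(w + 2)*(w - 2)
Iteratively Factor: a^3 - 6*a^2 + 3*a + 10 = (a - 5)*(a^2 - a - 2) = (a - 5)*(a + 1)*(a - 2)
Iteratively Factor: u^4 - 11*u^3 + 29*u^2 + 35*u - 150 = (u - 5)*(u^3 - 6*u^2 - u + 30) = (u - 5)^2*(u^2 - u - 6) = (u - 5)^2*(u + 2)*(u - 3)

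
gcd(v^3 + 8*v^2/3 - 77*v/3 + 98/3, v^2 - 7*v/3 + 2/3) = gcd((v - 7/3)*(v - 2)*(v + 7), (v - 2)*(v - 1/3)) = v - 2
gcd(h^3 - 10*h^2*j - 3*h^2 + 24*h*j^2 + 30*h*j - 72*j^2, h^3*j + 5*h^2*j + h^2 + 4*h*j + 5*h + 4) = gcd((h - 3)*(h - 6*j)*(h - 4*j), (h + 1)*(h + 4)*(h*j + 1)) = 1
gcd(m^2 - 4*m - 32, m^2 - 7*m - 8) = m - 8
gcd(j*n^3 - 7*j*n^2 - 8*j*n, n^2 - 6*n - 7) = n + 1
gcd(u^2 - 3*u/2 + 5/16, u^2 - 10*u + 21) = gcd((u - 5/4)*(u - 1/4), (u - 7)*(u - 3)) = 1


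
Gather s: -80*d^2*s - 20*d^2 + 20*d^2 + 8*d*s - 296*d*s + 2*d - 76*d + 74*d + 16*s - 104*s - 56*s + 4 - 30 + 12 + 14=s*(-80*d^2 - 288*d - 144)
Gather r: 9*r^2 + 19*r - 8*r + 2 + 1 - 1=9*r^2 + 11*r + 2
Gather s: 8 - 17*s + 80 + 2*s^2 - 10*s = 2*s^2 - 27*s + 88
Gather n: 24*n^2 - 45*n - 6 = 24*n^2 - 45*n - 6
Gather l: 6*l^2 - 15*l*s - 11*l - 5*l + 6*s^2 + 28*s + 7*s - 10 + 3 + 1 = 6*l^2 + l*(-15*s - 16) + 6*s^2 + 35*s - 6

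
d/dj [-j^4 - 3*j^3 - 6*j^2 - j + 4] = -4*j^3 - 9*j^2 - 12*j - 1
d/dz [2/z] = -2/z^2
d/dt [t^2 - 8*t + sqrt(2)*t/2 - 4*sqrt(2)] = 2*t - 8 + sqrt(2)/2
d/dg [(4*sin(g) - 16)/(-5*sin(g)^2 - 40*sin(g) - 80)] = 4*(sin(g) - 12)*cos(g)/(5*(sin(g) + 4)^3)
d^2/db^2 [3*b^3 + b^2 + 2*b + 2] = 18*b + 2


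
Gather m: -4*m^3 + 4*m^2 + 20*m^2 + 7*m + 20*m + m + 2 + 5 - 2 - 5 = -4*m^3 + 24*m^2 + 28*m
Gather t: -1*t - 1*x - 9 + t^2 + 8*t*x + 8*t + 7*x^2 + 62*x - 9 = t^2 + t*(8*x + 7) + 7*x^2 + 61*x - 18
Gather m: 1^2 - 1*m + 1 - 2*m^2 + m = 2 - 2*m^2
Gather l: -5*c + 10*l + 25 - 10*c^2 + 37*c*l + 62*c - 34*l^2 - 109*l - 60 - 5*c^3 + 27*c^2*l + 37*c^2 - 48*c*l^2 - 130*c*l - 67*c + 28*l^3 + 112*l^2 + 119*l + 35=-5*c^3 + 27*c^2 - 10*c + 28*l^3 + l^2*(78 - 48*c) + l*(27*c^2 - 93*c + 20)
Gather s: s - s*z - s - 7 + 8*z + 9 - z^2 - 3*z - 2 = -s*z - z^2 + 5*z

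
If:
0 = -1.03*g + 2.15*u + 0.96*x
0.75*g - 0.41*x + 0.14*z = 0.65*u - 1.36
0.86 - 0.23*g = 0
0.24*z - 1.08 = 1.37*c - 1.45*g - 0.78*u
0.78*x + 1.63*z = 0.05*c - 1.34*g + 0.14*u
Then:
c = -0.97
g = 3.74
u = -4.22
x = 13.46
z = -9.91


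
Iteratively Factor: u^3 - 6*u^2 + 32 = (u + 2)*(u^2 - 8*u + 16) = (u - 4)*(u + 2)*(u - 4)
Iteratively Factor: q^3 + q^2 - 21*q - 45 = (q - 5)*(q^2 + 6*q + 9) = (q - 5)*(q + 3)*(q + 3)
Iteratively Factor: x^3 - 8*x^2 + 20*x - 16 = (x - 4)*(x^2 - 4*x + 4) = (x - 4)*(x - 2)*(x - 2)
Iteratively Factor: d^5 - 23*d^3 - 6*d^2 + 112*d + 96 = (d + 2)*(d^4 - 2*d^3 - 19*d^2 + 32*d + 48) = (d - 4)*(d + 2)*(d^3 + 2*d^2 - 11*d - 12) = (d - 4)*(d + 2)*(d + 4)*(d^2 - 2*d - 3) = (d - 4)*(d - 3)*(d + 2)*(d + 4)*(d + 1)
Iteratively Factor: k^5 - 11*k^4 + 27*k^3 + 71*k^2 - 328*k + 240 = (k - 4)*(k^4 - 7*k^3 - k^2 + 67*k - 60) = (k - 4)*(k - 1)*(k^3 - 6*k^2 - 7*k + 60) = (k - 4)*(k - 1)*(k + 3)*(k^2 - 9*k + 20) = (k - 4)^2*(k - 1)*(k + 3)*(k - 5)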